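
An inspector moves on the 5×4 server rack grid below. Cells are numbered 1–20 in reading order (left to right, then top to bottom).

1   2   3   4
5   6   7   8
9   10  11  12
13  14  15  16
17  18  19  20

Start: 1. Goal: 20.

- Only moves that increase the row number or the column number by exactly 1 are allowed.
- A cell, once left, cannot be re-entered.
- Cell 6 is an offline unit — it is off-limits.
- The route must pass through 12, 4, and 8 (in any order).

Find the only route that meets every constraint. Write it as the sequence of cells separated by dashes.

1 - 2 - 3 - 4 - 8 - 12 - 16 - 20

Moves only go right or down, so the column and row indices never decrease.
Route from 1: right 3 to 4, down 4 to 20 — 7 moves in all.
Check: all required cells visited.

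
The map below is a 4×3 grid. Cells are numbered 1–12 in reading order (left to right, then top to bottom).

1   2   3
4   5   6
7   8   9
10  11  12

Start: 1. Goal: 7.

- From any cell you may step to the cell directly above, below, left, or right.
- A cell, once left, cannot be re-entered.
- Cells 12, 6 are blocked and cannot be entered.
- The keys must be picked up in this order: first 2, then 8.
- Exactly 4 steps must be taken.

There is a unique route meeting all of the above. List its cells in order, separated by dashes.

1 - 2 - 5 - 8 - 7

The waypoints must appear in the order 2, 8, with no cell reused.
Route from 1: right to 2, 2× down (reaching 8), left to 7 — 4 moves in all.
Check: order respected (2 at step 1, 8 at step 3); 4 moves as required.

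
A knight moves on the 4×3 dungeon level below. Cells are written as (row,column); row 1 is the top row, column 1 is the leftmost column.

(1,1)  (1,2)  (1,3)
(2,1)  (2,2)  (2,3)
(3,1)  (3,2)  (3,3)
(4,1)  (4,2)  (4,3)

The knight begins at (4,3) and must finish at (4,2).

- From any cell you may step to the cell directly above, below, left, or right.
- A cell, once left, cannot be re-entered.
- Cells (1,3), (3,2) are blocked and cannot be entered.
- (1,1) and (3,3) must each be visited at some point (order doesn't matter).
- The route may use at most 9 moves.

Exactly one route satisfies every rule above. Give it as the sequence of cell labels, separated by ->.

Any route must reach (1,1) and (3,3) and still end at (4,2) within 9 moves, so the order of the required stops is forced.
Route from (4,3): 2× up (reaching (2,3)), left to (2,2), up to (1,2), left to (1,1), 3× down (reaching (4,1)), right to (4,2) — 9 moves in all.
Check: all required cells visited; 9 ≤ 9 moves.

(4,3) -> (3,3) -> (2,3) -> (2,2) -> (1,2) -> (1,1) -> (2,1) -> (3,1) -> (4,1) -> (4,2)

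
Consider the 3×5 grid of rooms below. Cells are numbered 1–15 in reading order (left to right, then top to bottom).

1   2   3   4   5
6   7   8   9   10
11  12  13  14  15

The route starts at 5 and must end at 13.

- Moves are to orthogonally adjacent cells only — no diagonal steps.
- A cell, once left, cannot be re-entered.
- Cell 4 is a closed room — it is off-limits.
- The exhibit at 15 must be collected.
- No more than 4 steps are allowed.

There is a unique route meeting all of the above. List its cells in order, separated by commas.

Any route must reach 15 and still end at 13 within 4 moves, so the order of the required stops is forced.
Route from 5: 2× down (reaching 15), 2× left (reaching 13) — 4 moves in all.
Check: all required cells visited; 4 ≤ 4 moves.

5, 10, 15, 14, 13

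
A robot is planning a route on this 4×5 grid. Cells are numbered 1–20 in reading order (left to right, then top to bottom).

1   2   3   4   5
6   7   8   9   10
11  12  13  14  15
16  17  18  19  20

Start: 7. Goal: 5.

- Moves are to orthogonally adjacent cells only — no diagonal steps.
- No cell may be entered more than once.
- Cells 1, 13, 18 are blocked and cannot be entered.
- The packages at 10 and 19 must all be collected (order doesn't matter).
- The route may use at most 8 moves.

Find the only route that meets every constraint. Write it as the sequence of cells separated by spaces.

7 8 9 14 19 20 15 10 5

The budget equals the shortest possible length, so every move has to be on a shortest route through the required cells.
Route from 7: 2× right (reaching 9), 2× down (reaching 19), right to 20, 3× up (reaching 5) — 8 moves in all.
Check: all required cells visited; 8 ≤ 8 moves.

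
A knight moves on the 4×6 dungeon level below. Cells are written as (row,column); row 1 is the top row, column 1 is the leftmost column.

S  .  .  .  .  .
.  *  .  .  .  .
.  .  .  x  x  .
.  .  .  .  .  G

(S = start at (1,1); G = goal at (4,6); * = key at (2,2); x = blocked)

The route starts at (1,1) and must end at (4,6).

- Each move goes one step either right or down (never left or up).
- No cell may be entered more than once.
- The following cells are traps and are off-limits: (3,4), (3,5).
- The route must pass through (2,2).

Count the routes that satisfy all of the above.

8

A right/down-only route from (1,1) to (4,6) makes exactly 3 down-moves and 5 right-moves in some order.
With no other constraints that would be C(8,3) = 56 routes.
Split at (2,2) and multiply the segment counts (each segment already excludes blocked cells): (1,1)→(2,2): 2; (2,2)→(4,6): 4; product = 8.
That gives 8 routes.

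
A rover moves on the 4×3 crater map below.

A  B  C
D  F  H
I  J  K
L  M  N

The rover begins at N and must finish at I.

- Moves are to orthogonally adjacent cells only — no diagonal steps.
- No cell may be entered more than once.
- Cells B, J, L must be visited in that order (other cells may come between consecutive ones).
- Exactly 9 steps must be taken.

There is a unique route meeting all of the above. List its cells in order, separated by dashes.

N - K - H - C - B - F - J - M - L - I

The waypoints must appear in the order B, J, L, with no cell reused.
Route from N: up 3 to C, left 1 to B, down 3 to M, left 1 to L, up 1 to I — 9 moves in all.
Check: order respected (B at step 4, J at step 6, L at step 8); 9 moves as required.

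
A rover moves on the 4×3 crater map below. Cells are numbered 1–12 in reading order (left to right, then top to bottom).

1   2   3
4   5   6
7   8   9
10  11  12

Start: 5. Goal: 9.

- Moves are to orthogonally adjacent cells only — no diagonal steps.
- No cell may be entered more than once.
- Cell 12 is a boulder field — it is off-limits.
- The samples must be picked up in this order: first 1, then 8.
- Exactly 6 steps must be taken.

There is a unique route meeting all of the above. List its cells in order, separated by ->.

5 -> 2 -> 1 -> 4 -> 7 -> 8 -> 9

The waypoints must appear in the order 1, 8, with no cell reused.
Route from 5: up 1 to 2, left 1 to 1, down 2 to 7, right 2 to 9 — 6 moves in all.
Check: order respected (1 at step 2, 8 at step 5); 6 moves as required.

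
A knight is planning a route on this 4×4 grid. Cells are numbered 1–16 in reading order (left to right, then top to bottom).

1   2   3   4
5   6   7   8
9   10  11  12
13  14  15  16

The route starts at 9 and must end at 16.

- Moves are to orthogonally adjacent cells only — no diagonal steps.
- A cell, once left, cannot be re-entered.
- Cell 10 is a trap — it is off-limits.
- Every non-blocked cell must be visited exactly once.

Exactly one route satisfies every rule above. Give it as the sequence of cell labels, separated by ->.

Need to visit all 15 open cells exactly once, starting at 9 and ending at 16.
Cell 4 has only two open neighbours (8 and 3), so the path must pass straight through it: one of those is the cell it's entered from and the other is where it exits.
Route from 9: down 1 to 13, right 2 to 15, up 2 to 7, left 2 to 5, up 1 to 1, right 3 to 4, down 3 to 16 — 14 moves in all.
Check: all 15 open cells covered.

9 -> 13 -> 14 -> 15 -> 11 -> 7 -> 6 -> 5 -> 1 -> 2 -> 3 -> 4 -> 8 -> 12 -> 16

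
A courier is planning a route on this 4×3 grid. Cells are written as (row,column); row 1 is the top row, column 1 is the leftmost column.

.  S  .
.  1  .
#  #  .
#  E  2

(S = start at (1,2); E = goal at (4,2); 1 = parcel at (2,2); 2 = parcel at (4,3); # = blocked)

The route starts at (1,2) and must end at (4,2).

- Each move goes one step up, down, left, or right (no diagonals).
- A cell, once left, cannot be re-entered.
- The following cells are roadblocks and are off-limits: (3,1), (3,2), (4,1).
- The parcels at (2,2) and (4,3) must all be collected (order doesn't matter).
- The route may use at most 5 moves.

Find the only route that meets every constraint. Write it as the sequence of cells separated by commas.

(1,2), (2,2), (2,3), (3,3), (4,3), (4,2)

Any route must reach (2,2) and (4,3) and still end at (4,2) within 5 moves, so the order of the required stops is forced.
Route from (1,2): down to (2,2), right to (2,3), 2× down (reaching (4,3)), left to (4,2) — 5 moves in all.
Check: all required cells visited; 5 ≤ 5 moves.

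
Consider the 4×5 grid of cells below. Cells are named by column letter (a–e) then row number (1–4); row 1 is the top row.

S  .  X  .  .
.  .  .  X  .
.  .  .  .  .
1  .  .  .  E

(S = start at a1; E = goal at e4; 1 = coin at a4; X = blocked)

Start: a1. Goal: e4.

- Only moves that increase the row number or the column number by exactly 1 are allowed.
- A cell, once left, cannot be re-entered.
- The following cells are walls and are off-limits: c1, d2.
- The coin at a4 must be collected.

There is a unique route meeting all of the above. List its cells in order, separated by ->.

Moves only go right or down, so the column and row indices never decrease.
Route from a1: 3× down (reaching a4), 4× right (reaching e4) — 7 moves in all.
Check: all required cells visited.

a1 -> a2 -> a3 -> a4 -> b4 -> c4 -> d4 -> e4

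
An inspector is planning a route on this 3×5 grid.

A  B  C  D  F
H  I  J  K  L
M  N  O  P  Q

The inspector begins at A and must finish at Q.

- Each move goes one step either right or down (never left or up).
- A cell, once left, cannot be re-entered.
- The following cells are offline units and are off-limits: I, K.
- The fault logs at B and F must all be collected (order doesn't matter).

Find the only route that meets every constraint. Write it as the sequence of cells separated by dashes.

Moves only go right or down, so the column and row indices never decrease.
Route from A: 4× right (reaching F), 2× down (reaching Q) — 6 moves in all.
Check: all required cells visited.

A - B - C - D - F - L - Q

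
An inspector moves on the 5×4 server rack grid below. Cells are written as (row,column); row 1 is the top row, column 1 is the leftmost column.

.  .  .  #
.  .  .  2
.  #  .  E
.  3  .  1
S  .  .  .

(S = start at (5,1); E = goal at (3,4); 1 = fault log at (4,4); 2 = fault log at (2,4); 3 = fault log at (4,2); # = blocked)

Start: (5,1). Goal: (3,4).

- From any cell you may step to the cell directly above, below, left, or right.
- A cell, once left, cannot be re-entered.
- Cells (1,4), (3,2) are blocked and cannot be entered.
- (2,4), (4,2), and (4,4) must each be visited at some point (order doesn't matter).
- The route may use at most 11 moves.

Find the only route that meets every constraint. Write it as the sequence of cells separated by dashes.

(5,1) - (4,1) - (4,2) - (5,2) - (5,3) - (5,4) - (4,4) - (4,3) - (3,3) - (2,3) - (2,4) - (3,4)

Any route must reach (2,4), (4,2), and (4,4) and still end at (3,4) within 11 moves, so the order of the required stops is forced.
Route from (5,1): up 1 to (4,1), right 1 to (4,2), down 1 to (5,2), right 2 to (5,4), up 1 to (4,4), left 1 to (4,3), up 2 to (2,3), right 1 to (2,4), down 1 to (3,4) — 11 moves in all.
Check: all required cells visited; 11 ≤ 11 moves.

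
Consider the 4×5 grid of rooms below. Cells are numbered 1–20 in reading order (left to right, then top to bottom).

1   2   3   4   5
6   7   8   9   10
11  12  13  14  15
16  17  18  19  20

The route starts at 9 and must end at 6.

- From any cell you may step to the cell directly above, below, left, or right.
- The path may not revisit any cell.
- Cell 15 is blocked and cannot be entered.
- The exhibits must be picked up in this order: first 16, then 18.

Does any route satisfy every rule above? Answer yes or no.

no

Ignoring the required order, 49 revisit-free routes from 9 to 6 pass through all of 16 and 18; the waypoint orders that occur are 18 → 16 (49) — never 16 → 18.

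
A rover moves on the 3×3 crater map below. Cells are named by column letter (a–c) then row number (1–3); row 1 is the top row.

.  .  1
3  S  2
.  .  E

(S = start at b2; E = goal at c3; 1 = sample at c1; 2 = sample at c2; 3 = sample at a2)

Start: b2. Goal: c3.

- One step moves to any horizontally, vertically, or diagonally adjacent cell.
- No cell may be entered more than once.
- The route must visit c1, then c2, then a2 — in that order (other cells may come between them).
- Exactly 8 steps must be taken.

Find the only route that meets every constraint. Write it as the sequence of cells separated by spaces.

The waypoints must appear in the order c1, c2, a2, with no cell reused.
Route from b2: up-right to c1, down to c2, up-left to b1, left to a1, 2× down (reaching a3), 2× right (reaching c3) — 8 moves in all.
Check: order respected (1 at step 1, 2 at step 2, 3 at step 5); 8 moves as required.

b2 c1 c2 b1 a1 a2 a3 b3 c3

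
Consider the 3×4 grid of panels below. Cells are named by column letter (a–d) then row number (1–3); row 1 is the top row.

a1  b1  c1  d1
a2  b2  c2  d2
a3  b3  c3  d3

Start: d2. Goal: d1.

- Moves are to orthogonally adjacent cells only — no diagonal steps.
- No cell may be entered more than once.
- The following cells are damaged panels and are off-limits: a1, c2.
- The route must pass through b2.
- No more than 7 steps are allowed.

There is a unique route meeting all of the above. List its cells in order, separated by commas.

Any route must reach b2 and still end at d1 within 7 moves, so the order of the required stops is forced.
Route from d2: down 1 to d3, left 2 to b3, up 2 to b1, right 2 to d1 — 7 moves in all.
Check: all required cells visited; 7 ≤ 7 moves.

d2, d3, c3, b3, b2, b1, c1, d1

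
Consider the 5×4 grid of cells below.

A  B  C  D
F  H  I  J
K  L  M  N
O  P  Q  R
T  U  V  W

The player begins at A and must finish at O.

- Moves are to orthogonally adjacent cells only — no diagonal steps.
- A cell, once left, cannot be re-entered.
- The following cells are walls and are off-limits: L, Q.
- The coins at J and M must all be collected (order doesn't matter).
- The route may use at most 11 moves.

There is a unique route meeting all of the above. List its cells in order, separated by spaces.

A B C D J N M I H F K O

The budget equals the shortest possible length, so every move has to be on a shortest route through the required cells.
Route from A: 3× right (reaching D), 2× down (reaching N), left to M, up to I, 2× left (reaching F), 2× down (reaching O) — 11 moves in all.
Check: all required cells visited; 11 ≤ 11 moves.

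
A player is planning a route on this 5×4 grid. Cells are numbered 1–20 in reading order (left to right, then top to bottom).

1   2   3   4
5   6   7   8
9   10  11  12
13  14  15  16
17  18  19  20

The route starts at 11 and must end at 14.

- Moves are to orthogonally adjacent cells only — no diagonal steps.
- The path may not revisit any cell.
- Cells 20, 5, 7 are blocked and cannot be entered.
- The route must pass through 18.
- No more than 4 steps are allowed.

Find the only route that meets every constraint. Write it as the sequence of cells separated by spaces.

11 15 19 18 14

The budget equals the shortest possible length, so every move has to be on a shortest route through the required cells.
Route from 11: 2× down (reaching 19), left to 18, up to 14 — 4 moves in all.
Check: all required cells visited; 4 ≤ 4 moves.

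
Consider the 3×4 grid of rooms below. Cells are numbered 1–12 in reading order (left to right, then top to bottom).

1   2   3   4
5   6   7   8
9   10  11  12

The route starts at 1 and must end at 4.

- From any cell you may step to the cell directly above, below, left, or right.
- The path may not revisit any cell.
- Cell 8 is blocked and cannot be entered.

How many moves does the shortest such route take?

3

The Manhattan distance from 1 to 4 is |1−1| + |1−4| = 3, so at least 3 moves are needed.
A route of 3 moves achieves this: 1 → 2 → 3 → 4.
Since 3 matches the lower bound, it is optimal.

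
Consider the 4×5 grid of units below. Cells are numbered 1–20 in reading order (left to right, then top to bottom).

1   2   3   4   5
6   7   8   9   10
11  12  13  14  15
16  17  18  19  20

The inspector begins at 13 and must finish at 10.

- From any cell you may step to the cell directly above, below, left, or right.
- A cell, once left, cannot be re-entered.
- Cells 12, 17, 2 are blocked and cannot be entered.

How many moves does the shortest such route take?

3

The Manhattan distance from 13 to 10 is |3−2| + |3−5| = 3, so at least 3 moves are needed.
A route of 3 moves achieves this: 13 → 8 → 9 → 10.
Since 3 matches the lower bound, it is optimal.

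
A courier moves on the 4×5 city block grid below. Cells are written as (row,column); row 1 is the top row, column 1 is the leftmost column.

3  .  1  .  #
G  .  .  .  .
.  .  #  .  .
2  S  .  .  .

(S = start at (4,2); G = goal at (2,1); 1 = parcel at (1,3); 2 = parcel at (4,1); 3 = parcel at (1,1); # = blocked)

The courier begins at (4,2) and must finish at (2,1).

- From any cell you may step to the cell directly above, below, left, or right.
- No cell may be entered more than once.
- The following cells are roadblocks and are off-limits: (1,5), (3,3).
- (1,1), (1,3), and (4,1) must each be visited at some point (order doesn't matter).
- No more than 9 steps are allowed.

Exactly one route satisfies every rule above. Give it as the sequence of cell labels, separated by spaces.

(4,2) (4,1) (3,1) (3,2) (2,2) (2,3) (1,3) (1,2) (1,1) (2,1)

The budget equals the shortest possible length, so every move has to be on a shortest route through the required cells.
Route from (4,2): left 1 to (4,1), up 1 to (3,1), right 1 to (3,2), up 1 to (2,2), right 1 to (2,3), up 1 to (1,3), left 2 to (1,1), down 1 to (2,1) — 9 moves in all.
Check: all required cells visited; 9 ≤ 9 moves.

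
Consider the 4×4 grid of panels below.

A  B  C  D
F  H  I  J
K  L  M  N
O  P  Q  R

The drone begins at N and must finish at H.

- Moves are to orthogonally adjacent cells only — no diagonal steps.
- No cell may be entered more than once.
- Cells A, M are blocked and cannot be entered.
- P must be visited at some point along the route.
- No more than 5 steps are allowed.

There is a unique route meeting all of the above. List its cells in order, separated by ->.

The 5-move cap with required stops at P leaves no slack for detours.
Route from N: down to R, 2× left (reaching P), 2× up (reaching H) — 5 moves in all.
Check: all required cells visited; 5 ≤ 5 moves.

N -> R -> Q -> P -> L -> H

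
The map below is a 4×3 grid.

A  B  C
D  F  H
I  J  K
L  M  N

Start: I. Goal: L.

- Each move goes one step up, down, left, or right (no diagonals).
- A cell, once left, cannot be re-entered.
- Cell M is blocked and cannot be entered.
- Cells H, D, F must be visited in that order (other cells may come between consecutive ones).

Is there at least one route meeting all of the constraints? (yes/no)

Every way from H onward to L runs back through I, which the route has already used — so it cannot be completed without a revisit.

no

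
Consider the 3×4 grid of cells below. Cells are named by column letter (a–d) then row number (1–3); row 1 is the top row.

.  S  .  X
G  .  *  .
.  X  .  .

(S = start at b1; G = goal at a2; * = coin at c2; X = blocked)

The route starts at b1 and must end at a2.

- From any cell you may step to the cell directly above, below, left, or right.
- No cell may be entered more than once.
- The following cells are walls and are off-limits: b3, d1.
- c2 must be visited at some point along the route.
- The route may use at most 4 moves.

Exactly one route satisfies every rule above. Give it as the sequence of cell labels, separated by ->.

Any route must reach c2 and still end at a2 within 4 moves, so the order of the required stops is forced.
Route from b1: right 1 to c1, down 1 to c2, left 2 to a2 — 4 moves in all.
Check: all required cells visited; 4 ≤ 4 moves.

b1 -> c1 -> c2 -> b2 -> a2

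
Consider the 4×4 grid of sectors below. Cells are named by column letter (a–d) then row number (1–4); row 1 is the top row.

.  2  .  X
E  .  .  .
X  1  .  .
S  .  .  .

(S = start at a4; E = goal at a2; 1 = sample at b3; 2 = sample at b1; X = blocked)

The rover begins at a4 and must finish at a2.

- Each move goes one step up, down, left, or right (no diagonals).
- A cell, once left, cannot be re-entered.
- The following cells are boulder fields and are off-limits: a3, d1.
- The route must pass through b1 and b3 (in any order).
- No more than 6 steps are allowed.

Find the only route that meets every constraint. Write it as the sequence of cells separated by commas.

The 6-move cap with required stops at b1, b3 leaves no slack for detours.
Route from a4: right 1 to b4, up 3 to b1, left 1 to a1, down 1 to a2 — 6 moves in all.
Check: all required cells visited; 6 ≤ 6 moves.

a4, b4, b3, b2, b1, a1, a2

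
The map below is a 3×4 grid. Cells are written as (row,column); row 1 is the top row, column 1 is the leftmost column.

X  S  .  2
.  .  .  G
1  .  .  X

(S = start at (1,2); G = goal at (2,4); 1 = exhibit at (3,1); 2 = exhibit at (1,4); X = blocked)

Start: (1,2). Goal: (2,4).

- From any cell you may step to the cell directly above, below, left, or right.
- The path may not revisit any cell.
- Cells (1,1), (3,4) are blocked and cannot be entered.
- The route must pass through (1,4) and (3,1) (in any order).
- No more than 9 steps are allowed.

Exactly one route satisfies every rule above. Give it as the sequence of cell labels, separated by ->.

(1,2) -> (2,2) -> (2,1) -> (3,1) -> (3,2) -> (3,3) -> (2,3) -> (1,3) -> (1,4) -> (2,4)

The 9-move cap with required stops at (1,4), (3,1) leaves no slack for detours.
Route from (1,2): down 1 to (2,2), left 1 to (2,1), down 1 to (3,1), right 2 to (3,3), up 2 to (1,3), right 1 to (1,4), down 1 to (2,4) — 9 moves in all.
Check: all required cells visited; 9 ≤ 9 moves.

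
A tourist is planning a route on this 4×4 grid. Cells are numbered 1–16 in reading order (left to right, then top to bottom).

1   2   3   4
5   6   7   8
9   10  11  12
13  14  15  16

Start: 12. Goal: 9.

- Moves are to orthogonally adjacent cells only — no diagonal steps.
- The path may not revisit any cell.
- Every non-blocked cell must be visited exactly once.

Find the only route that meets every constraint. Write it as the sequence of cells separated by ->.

Need to visit all 16 open cells exactly once, starting at 12 and ending at 9.
Route from 12: down 1 to 16, left 1 to 15, up 2 to 7, right 1 to 8, up 1 to 4, left 3 to 1, down 1 to 5, right 1 to 6, down 2 to 14, left 1 to 13, up 1 to 9 — 15 moves in all.
Check: all 16 open cells covered.

12 -> 16 -> 15 -> 11 -> 7 -> 8 -> 4 -> 3 -> 2 -> 1 -> 5 -> 6 -> 10 -> 14 -> 13 -> 9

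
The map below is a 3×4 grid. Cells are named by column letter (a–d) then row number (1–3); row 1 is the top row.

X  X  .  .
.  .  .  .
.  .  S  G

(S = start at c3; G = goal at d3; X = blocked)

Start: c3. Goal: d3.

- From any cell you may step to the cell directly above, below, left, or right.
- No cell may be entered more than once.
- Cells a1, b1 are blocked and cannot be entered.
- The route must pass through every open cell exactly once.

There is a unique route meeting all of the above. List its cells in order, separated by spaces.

Need to visit all 10 open cells exactly once, starting at c3 and ending at d3.
Cell d1 has only two open neighbours (d2 and c1), so the path must pass straight through it: one of those is the cell it's entered from and the other is where it exits.
Route from c3: left 2 to a3, up 1 to a2, right 2 to c2, up 1 to c1, right 1 to d1, down 2 to d3 — 9 moves in all.
Check: all 10 open cells covered.

c3 b3 a3 a2 b2 c2 c1 d1 d2 d3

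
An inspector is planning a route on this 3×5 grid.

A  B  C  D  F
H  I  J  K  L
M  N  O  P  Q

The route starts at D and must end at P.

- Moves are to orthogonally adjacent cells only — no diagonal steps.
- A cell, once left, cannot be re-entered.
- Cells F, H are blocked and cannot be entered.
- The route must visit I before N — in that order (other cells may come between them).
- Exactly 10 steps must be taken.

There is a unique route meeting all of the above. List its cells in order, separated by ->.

The waypoints must appear in the order I, N, with no cell reused.
Route from D: 2× left (reaching B), 2× down (reaching N), right to O, up to J, 2× right (reaching L), down to Q, left to P — 10 moves in all.
Check: order respected (I at step 3, N at step 4); 10 moves as required.

D -> C -> B -> I -> N -> O -> J -> K -> L -> Q -> P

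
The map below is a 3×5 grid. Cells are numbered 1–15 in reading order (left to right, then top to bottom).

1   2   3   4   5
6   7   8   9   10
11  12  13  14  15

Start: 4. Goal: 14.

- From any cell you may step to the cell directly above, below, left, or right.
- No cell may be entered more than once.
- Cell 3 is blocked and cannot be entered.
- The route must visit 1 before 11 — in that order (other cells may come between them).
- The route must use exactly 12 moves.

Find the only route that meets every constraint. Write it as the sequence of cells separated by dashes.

The waypoints must appear in the order 1, 11, with no cell reused.
Route from 4: right 1 to 5, down 1 to 10, left 3 to 7, up 1 to 2, left 1 to 1, down 2 to 11, right 3 to 14 — 12 moves in all.
Check: order respected (1 at step 7, 11 at step 9); 12 moves as required.

4 - 5 - 10 - 9 - 8 - 7 - 2 - 1 - 6 - 11 - 12 - 13 - 14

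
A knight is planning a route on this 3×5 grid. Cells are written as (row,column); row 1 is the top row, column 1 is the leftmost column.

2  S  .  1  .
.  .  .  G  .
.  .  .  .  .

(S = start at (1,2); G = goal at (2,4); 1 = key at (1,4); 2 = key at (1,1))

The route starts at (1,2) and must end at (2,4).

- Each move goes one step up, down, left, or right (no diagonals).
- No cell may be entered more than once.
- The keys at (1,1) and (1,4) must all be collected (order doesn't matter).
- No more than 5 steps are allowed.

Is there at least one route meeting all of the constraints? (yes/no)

no

Exhausting the options from (1,2), every branch either would have to re-enter a cell already used, runs past the 5-move limit, or reaches the goal with a constraint still unmet.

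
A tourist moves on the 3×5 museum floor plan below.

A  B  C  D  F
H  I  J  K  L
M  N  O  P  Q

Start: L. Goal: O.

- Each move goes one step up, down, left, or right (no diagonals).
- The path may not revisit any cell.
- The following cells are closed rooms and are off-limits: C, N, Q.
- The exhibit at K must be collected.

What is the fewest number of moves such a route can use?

3

Any route passes through K somewhere between L and O. Summing Manhattan distances along the two legs (L → K → O) gives a lower bound of 1 + 2 = 3 moves.
A route of 3 moves achieves this: L → K → P → O.
Since 3 matches the lower bound, it is optimal.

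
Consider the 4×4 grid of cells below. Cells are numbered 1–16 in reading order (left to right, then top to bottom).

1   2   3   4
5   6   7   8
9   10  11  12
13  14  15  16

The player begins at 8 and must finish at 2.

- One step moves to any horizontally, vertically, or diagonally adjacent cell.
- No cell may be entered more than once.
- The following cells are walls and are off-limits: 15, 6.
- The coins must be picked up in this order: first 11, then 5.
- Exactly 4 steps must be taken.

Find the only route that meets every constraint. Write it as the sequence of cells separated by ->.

The waypoints must appear in the order 11, 5, with no cell reused.
Route from 8: down-left 1 to 11, left 1 to 10, up-left 1 to 5, up-right 1 to 2 — 4 moves in all.
Check: order respected (11 at step 1, 5 at step 3); 4 moves as required.

8 -> 11 -> 10 -> 5 -> 2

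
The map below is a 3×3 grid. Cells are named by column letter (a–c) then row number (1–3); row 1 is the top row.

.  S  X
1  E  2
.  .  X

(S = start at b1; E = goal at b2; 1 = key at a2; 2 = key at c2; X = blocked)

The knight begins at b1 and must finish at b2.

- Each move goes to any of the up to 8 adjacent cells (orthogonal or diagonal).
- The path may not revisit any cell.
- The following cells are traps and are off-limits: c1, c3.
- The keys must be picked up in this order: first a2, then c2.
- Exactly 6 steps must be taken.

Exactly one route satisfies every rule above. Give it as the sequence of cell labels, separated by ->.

b1 -> a1 -> a2 -> a3 -> b3 -> c2 -> b2

The waypoints must appear in the order a2, c2, with no cell reused.
Route from b1: left to a1, 2× down (reaching a3), right to b3, up-right to c2, left to b2 — 6 moves in all.
Check: order respected (1 at step 2, 2 at step 5); 6 moves as required.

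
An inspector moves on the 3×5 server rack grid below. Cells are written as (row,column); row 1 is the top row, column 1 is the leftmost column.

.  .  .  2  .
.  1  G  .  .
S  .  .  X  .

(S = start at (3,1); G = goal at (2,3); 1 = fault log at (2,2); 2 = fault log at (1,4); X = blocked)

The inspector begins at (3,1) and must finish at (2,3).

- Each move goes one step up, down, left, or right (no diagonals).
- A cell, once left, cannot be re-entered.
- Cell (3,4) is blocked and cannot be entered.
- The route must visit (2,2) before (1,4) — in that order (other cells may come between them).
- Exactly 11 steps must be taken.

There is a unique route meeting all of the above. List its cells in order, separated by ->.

The waypoints must appear in the order (2,2), (1,4), with no cell reused.
Route from (3,1): right to (3,2), up to (2,2), left to (2,1), up to (1,1), 4× right (reaching (1,5)), down to (2,5), 2× left (reaching (2,3)) — 11 moves in all.
Check: order respected (1 at step 2, 2 at step 7); 11 moves as required.

(3,1) -> (3,2) -> (2,2) -> (2,1) -> (1,1) -> (1,2) -> (1,3) -> (1,4) -> (1,5) -> (2,5) -> (2,4) -> (2,3)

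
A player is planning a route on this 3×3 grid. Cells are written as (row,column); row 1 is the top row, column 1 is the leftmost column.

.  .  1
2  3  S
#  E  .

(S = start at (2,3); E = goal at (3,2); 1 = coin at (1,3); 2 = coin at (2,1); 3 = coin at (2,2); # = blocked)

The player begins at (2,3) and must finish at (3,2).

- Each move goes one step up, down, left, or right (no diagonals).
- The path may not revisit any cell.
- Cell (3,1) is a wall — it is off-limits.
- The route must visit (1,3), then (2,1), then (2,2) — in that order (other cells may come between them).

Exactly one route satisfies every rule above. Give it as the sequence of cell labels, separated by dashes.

(2,3) - (1,3) - (1,2) - (1,1) - (2,1) - (2,2) - (3,2)

The waypoints must appear in the order (1,3), (2,1), (2,2), with no cell reused.
Route from (2,3): up to (1,3), 2× left (reaching (1,1)), down to (2,1), right to (2,2), down to (3,2) — 6 moves in all.
Check: order respected (1 at step 1, 2 at step 4, 3 at step 5).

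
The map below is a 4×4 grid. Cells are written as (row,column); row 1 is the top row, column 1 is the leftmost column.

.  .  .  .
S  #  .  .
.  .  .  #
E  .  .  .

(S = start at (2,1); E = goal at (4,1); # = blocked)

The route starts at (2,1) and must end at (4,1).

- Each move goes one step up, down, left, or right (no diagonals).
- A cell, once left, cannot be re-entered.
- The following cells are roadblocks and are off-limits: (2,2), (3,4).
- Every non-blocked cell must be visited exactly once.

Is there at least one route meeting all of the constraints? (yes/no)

Cell (4,4) has only one open neighbour but is neither the start nor the goal, so a Hamiltonian route would have to both enter and leave it through the same neighbour — impossible without revisiting.

no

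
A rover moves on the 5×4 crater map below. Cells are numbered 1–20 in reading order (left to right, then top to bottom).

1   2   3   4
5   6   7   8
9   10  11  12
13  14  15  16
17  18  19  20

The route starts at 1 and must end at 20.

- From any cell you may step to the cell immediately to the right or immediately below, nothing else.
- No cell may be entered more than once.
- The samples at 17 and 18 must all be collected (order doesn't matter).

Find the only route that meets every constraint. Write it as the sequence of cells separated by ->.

1 -> 5 -> 9 -> 13 -> 17 -> 18 -> 19 -> 20

Moves only go right or down, so the column and row indices never decrease.
Route from 1: 4× down (reaching 17), 3× right (reaching 20) — 7 moves in all.
Check: all required cells visited.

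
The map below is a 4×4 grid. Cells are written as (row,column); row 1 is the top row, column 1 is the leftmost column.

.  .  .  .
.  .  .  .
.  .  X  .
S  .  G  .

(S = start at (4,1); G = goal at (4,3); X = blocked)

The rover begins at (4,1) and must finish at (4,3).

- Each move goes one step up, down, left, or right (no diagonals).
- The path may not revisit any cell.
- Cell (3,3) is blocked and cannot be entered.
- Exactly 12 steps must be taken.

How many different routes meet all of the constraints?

12

Need simple routes of exactly 12 moves from (4,1) to (4,3) (Manhattan distance 2, so 5 moves are spent on a detour and 5 undoing it).
Branch systematically from the start, pruning whenever the remaining move budget drops below the Manhattan distance to (4,3) or differs from it in parity. Grouping the completions by first move — via (3,1): 4; via (4,2): 8 — and summing: 4 + 8 = 12.
That gives 12 routes.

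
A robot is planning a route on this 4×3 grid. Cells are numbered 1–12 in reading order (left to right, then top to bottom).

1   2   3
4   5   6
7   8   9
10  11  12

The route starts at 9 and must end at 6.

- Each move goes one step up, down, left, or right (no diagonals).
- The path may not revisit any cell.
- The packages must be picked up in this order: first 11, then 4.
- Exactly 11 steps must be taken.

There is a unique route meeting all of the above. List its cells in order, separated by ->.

The waypoints must appear in the order 11, 4, with no cell reused.
Route from 9: down 1 to 12, left 2 to 10, up 1 to 7, right 1 to 8, up 1 to 5, left 1 to 4, up 1 to 1, right 2 to 3, down 1 to 6 — 11 moves in all.
Check: order respected (11 at step 2, 4 at step 7); 11 moves as required.

9 -> 12 -> 11 -> 10 -> 7 -> 8 -> 5 -> 4 -> 1 -> 2 -> 3 -> 6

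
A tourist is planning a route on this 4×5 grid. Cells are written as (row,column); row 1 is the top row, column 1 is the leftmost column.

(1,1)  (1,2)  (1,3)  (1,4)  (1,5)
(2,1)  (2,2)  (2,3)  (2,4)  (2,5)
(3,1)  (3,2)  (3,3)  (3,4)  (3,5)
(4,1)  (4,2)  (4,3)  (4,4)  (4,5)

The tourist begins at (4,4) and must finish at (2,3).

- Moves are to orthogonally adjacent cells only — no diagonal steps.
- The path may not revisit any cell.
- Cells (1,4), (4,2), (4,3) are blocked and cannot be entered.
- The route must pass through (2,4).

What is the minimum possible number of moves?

3

Any route passes through (2,4) somewhere between (4,4) and (2,3). Summing Manhattan distances along the two legs ((4,4) → (2,4) → (2,3)) gives a lower bound of 2 + 1 = 3 moves.
A route of 3 moves achieves this: (4,4) → (3,4) → (2,4) → (2,3).
Since 3 matches the lower bound, it is optimal.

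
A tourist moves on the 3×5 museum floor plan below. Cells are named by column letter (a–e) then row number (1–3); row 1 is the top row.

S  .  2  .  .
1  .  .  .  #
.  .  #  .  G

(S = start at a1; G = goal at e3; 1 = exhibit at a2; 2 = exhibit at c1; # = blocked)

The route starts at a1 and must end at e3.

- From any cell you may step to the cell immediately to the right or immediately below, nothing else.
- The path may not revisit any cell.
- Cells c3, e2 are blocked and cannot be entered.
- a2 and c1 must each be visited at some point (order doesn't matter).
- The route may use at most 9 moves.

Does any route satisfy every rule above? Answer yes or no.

a2 is below but to the left of c1: going c1 → a2 would need a leftward move and a2 → c1 an upward move, so no right/down-only route can visit both required cells.

no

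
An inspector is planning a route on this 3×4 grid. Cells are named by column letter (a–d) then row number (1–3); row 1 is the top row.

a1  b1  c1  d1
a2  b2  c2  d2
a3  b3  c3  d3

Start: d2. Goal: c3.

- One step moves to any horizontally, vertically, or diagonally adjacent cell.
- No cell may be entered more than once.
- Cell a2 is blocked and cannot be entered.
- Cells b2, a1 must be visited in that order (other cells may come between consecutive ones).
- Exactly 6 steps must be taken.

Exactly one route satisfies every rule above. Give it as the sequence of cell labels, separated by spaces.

The waypoints must appear in the order b2, a1, with no cell reused.
Route from d2: up-left to c1, down-left to b2, up-left to a1, right to b1, down-right to c2, down to c3 — 6 moves in all.
Check: order respected (b2 at step 2, a1 at step 3); 6 moves as required.

d2 c1 b2 a1 b1 c2 c3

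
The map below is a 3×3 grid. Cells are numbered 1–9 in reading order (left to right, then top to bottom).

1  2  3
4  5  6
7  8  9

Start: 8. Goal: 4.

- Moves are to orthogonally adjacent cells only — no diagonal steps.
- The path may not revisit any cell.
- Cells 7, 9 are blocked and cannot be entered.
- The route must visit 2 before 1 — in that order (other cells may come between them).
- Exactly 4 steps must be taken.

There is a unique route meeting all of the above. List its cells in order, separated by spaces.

8 5 2 1 4

The waypoints must appear in the order 2, 1, with no cell reused.
Route from 8: 2× up (reaching 2), left to 1, down to 4 — 4 moves in all.
Check: order respected (2 at step 2, 1 at step 3); 4 moves as required.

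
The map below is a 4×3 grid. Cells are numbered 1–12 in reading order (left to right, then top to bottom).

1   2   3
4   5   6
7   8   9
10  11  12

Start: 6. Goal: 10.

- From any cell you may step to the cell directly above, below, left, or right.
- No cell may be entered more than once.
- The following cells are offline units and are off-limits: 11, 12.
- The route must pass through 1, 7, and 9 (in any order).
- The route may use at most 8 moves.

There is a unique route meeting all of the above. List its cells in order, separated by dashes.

6 - 9 - 8 - 5 - 2 - 1 - 4 - 7 - 10

Any route must reach 1, 7, and 9 and still end at 10 within 8 moves, so the order of the required stops is forced.
Route from 6: down 1 to 9, left 1 to 8, up 2 to 2, left 1 to 1, down 3 to 10 — 8 moves in all.
Check: all required cells visited; 8 ≤ 8 moves.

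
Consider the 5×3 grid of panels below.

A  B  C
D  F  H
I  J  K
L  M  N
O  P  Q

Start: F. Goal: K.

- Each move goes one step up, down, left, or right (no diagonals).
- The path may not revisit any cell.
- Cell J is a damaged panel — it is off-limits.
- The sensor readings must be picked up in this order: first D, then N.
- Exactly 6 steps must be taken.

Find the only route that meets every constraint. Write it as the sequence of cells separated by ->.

The waypoints must appear in the order D, N, with no cell reused.
Route from F: left 1 to D, down 2 to L, right 2 to N, up 1 to K — 6 moves in all.
Check: order respected (D at step 1, N at step 5); 6 moves as required.

F -> D -> I -> L -> M -> N -> K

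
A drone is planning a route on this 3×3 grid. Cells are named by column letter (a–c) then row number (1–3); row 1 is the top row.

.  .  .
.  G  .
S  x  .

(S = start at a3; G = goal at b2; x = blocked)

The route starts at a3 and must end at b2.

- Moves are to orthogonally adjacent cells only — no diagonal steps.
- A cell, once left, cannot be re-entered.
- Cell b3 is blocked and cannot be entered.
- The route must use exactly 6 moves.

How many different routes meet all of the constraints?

1

Need simple routes of exactly 6 moves from a3 to b2 (Manhattan distance 2, so 2 moves are spent on a detour and 2 undoing it).
Enumerating: a3 a2 a1 b1 c1 c2 b2.
That gives 1 route.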